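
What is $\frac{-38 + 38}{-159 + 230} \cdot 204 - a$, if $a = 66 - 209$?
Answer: $143$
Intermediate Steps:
$a = -143$ ($a = 66 - 209 = -143$)
$\frac{-38 + 38}{-159 + 230} \cdot 204 - a = \frac{-38 + 38}{-159 + 230} \cdot 204 - -143 = \frac{0}{71} \cdot 204 + 143 = 0 \cdot \frac{1}{71} \cdot 204 + 143 = 0 \cdot 204 + 143 = 0 + 143 = 143$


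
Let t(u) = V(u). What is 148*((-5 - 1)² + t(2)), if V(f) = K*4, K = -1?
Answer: 4736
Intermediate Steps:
V(f) = -4 (V(f) = -1*4 = -4)
t(u) = -4
148*((-5 - 1)² + t(2)) = 148*((-5 - 1)² - 4) = 148*((-6)² - 4) = 148*(36 - 4) = 148*32 = 4736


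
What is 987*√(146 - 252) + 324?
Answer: 324 + 987*I*√106 ≈ 324.0 + 10162.0*I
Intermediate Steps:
987*√(146 - 252) + 324 = 987*√(-106) + 324 = 987*(I*√106) + 324 = 987*I*√106 + 324 = 324 + 987*I*√106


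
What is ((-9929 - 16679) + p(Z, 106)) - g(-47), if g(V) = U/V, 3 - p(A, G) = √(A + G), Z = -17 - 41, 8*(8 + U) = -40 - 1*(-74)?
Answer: -5001755/188 - 4*√3 ≈ -26612.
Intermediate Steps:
U = -15/4 (U = -8 + (-40 - 1*(-74))/8 = -8 + (-40 + 74)/8 = -8 + (⅛)*34 = -8 + 17/4 = -15/4 ≈ -3.7500)
Z = -58
p(A, G) = 3 - √(A + G)
g(V) = -15/(4*V)
((-9929 - 16679) + p(Z, 106)) - g(-47) = ((-9929 - 16679) + (3 - √(-58 + 106))) - (-15)/(4*(-47)) = (-26608 + (3 - √48)) - (-15)*(-1)/(4*47) = (-26608 + (3 - 4*√3)) - 1*15/188 = (-26608 + (3 - 4*√3)) - 15/188 = (-26605 - 4*√3) - 15/188 = -5001755/188 - 4*√3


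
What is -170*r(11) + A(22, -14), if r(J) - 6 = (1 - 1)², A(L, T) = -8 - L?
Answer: -1050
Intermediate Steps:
r(J) = 6 (r(J) = 6 + (1 - 1)² = 6 + 0² = 6 + 0 = 6)
-170*r(11) + A(22, -14) = -170*6 + (-8 - 1*22) = -1020 + (-8 - 22) = -1020 - 30 = -1050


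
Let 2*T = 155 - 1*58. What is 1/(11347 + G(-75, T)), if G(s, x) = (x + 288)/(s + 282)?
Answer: 414/4698331 ≈ 8.8116e-5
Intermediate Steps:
T = 97/2 (T = (155 - 1*58)/2 = (155 - 58)/2 = (½)*97 = 97/2 ≈ 48.500)
G(s, x) = (288 + x)/(282 + s)
1/(11347 + G(-75, T)) = 1/(11347 + (288 + 97/2)/(282 - 75)) = 1/(11347 + (673/2)/207) = 1/(11347 + (1/207)*(673/2)) = 1/(11347 + 673/414) = 1/(4698331/414) = 414/4698331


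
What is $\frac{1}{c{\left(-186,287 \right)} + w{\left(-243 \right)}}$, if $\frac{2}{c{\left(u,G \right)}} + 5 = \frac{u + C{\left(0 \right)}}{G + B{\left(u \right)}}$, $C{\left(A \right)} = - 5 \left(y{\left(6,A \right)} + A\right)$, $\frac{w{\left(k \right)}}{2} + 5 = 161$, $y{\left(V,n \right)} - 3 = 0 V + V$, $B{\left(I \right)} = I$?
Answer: $\frac{368}{114715} \approx 0.003208$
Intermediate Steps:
$y{\left(V,n \right)} = 3 + V$ ($y{\left(V,n \right)} = 3 + \left(0 V + V\right) = 3 + \left(0 + V\right) = 3 + V$)
$w{\left(k \right)} = 312$ ($w{\left(k \right)} = -10 + 2 \cdot 161 = -10 + 322 = 312$)
$C{\left(A \right)} = -45 - 5 A$ ($C{\left(A \right)} = - 5 \left(\left(3 + 6\right) + A\right) = - 5 \left(9 + A\right) = -45 - 5 A$)
$c{\left(u,G \right)} = \frac{2}{-5 + \frac{-45 + u}{G + u}}$ ($c{\left(u,G \right)} = \frac{2}{-5 + \frac{u - 45}{G + u}} = \frac{2}{-5 + \frac{-45 + u}{G + u}}$)
$\frac{1}{c{\left(-186,287 \right)} + w{\left(-243 \right)}} = \frac{1}{\frac{2 \left(\left(-1\right) 287 - -186\right)}{45 + 4 \left(-186\right) + 5 \cdot 287} + 312} = \frac{1}{\frac{2 \left(-287 + 186\right)}{45 - 744 + 1435} + 312} = \frac{1}{2 \cdot \frac{1}{736} \left(-101\right) + 312} = \frac{1}{- \frac{101}{368} + 312} = \frac{1}{\frac{114715}{368}} = \frac{368}{114715}$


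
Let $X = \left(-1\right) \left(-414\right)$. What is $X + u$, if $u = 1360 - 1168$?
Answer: $606$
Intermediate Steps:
$X = 414$
$u = 192$ ($u = 1360 - 1168 = 192$)
$X + u = 414 + 192 = 606$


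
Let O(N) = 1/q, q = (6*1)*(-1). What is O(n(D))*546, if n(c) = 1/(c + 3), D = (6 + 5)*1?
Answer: -91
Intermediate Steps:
D = 11 (D = 11*1 = 11)
q = -6 (q = 6*(-1) = -6)
n(c) = 1/(3 + c)
O(N) = -⅙ (O(N) = 1/(-6) = -⅙)
O(n(D))*546 = -⅙*546 = -91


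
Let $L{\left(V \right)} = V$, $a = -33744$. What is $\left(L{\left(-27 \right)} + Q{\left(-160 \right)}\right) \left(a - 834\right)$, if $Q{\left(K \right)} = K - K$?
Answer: $933606$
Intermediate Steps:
$Q{\left(K \right)} = 0$
$\left(L{\left(-27 \right)} + Q{\left(-160 \right)}\right) \left(a - 834\right) = \left(-27 + 0\right) \left(-33744 - 834\right) = \left(-27\right) \left(-34578\right) = 933606$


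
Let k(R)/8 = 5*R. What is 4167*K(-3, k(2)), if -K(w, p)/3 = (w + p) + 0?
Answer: -962577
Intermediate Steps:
k(R) = 40*R (k(R) = 8*(5*R) = 40*R)
K(w, p) = -3*p - 3*w (K(w, p) = -3*((w + p) + 0) = -3*((p + w) + 0) = -3*(p + w) = -3*p - 3*w)
4167*K(-3, k(2)) = 4167*(-120*2 - 3*(-3)) = 4167*(-3*80 + 9) = 4167*(-240 + 9) = 4167*(-231) = -962577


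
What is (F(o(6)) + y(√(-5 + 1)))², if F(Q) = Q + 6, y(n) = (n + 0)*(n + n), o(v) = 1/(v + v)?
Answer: 529/144 ≈ 3.6736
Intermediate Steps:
o(v) = 1/(2*v)
y(n) = 2*n² (y(n) = n*(2*n) = 2*n²)
F(Q) = 6 + Q
(F(o(6)) + y(√(-5 + 1)))² = ((6 + (½)/6) + 2*(√(-5 + 1))²)² = ((6 + (½)*(⅙)) + 2*(√(-4))²)² = ((6 + 1/12) + 2*(2*I)²)² = (73/12 + 2*(-4))² = (73/12 - 8)² = (-23/12)² = 529/144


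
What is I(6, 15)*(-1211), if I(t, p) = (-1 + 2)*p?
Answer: -18165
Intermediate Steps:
I(t, p) = p (I(t, p) = 1*p = p)
I(6, 15)*(-1211) = 15*(-1211) = -18165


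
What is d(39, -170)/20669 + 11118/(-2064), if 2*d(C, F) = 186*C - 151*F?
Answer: -32636729/7110136 ≈ -4.5902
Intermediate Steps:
d(C, F) = 93*C - 151*F/2 (d(C, F) = (186*C - 151*F)/2 = (-151*F + 186*C)/2 = 93*C - 151*F/2)
d(39, -170)/20669 + 11118/(-2064) = (93*39 - 151/2*(-170))/20669 + 11118/(-2064) = (3627 + 12835)*(1/20669) + 11118*(-1/2064) = 16462*(1/20669) - 1853/344 = 16462/20669 - 1853/344 = -32636729/7110136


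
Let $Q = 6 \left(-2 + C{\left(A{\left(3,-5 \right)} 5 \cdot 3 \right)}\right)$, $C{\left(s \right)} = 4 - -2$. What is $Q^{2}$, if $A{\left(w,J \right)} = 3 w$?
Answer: $576$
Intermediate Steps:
$C{\left(s \right)} = 6$ ($C{\left(s \right)} = 4 + 2 = 6$)
$Q = 24$ ($Q = 6 \left(-2 + 6\right) = 6 \cdot 4 = 24$)
$Q^{2} = 24^{2} = 576$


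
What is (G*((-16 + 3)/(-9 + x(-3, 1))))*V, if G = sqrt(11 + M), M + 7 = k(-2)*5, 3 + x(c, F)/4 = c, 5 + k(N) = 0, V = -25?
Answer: -325*I*sqrt(21)/33 ≈ -45.131*I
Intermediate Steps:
k(N) = -5 (k(N) = -5 + 0 = -5)
x(c, F) = -12 + 4*c
M = -32 (M = -7 - 5*5 = -7 - 25 = -32)
G = I*sqrt(21) (G = sqrt(11 - 32) = sqrt(-21) = I*sqrt(21) ≈ 4.5826*I)
(G*((-16 + 3)/(-9 + x(-3, 1))))*V = ((I*sqrt(21))*((-16 + 3)/(-9 + (-12 + 4*(-3)))))*(-25) = ((I*sqrt(21))*(-13/(-9 + (-12 - 12))))*(-25) = ((I*sqrt(21))*(-13/(-9 - 24)))*(-25) = ((I*sqrt(21))*(-13/(-33)))*(-25) = ((I*sqrt(21))*(-13*(-1/33)))*(-25) = ((I*sqrt(21))*(13/33))*(-25) = (13*I*sqrt(21)/33)*(-25) = -325*I*sqrt(21)/33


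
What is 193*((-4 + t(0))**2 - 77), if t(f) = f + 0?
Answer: -11773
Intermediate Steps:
t(f) = f
193*((-4 + t(0))**2 - 77) = 193*((-4 + 0)**2 - 77) = 193*((-4)**2 - 77) = 193*(16 - 77) = 193*(-61) = -11773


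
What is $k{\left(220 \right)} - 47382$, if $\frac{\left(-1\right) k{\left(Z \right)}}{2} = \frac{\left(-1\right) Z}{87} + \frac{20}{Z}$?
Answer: $- \frac{45339908}{957} \approx -47377.0$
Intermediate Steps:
$k{\left(Z \right)} = - \frac{40}{Z} + \frac{2 Z}{87}$ ($k{\left(Z \right)} = - 2 \left(\frac{\left(-1\right) Z}{87} + \frac{20}{Z}\right) = - 2 \left(- Z \frac{1}{87} + \frac{20}{Z}\right) = - 2 \left(- \frac{Z}{87} + \frac{20}{Z}\right) = - 2 \left(\frac{20}{Z} - \frac{Z}{87}\right) = - \frac{40}{Z} + \frac{2 Z}{87}$)
$k{\left(220 \right)} - 47382 = \left(- \frac{40}{220} + \frac{2}{87} \cdot 220\right) - 47382 = \left(\left(-40\right) \frac{1}{220} + \frac{440}{87}\right) - 47382 = \left(- \frac{2}{11} + \frac{440}{87}\right) - 47382 = \frac{4666}{957} - 47382 = - \frac{45339908}{957}$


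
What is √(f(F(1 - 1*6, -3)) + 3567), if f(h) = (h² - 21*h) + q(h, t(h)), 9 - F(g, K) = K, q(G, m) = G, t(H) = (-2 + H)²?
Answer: √3471 ≈ 58.915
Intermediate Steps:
F(g, K) = 9 - K
f(h) = h² - 20*h (f(h) = (h² - 21*h) + h = h² - 20*h)
√(f(F(1 - 1*6, -3)) + 3567) = √((9 - 1*(-3))*(-20 + (9 - 1*(-3))) + 3567) = √((9 + 3)*(-20 + (9 + 3)) + 3567) = √(12*(-20 + 12) + 3567) = √(12*(-8) + 3567) = √(-96 + 3567) = √3471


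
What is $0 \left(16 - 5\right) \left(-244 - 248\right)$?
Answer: $0$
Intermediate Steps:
$0 \left(16 - 5\right) \left(-244 - 248\right) = 0 \cdot 11 \left(-492\right) = 0 \left(-492\right) = 0$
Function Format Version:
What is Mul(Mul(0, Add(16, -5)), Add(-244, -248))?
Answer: 0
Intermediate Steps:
Mul(Mul(0, Add(16, -5)), Add(-244, -248)) = Mul(Mul(0, 11), -492) = Mul(0, -492) = 0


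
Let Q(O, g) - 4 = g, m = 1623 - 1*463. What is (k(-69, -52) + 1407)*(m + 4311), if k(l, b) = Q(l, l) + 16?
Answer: 7429618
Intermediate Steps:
m = 1160 (m = 1623 - 463 = 1160)
Q(O, g) = 4 + g
k(l, b) = 20 + l (k(l, b) = (4 + l) + 16 = 20 + l)
(k(-69, -52) + 1407)*(m + 4311) = ((20 - 69) + 1407)*(1160 + 4311) = (-49 + 1407)*5471 = 1358*5471 = 7429618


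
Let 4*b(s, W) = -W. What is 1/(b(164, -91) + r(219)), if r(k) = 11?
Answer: 4/135 ≈ 0.029630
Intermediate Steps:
b(s, W) = -W/4 (b(s, W) = (-W)/4 = -W/4)
1/(b(164, -91) + r(219)) = 1/(-¼*(-91) + 11) = 1/(91/4 + 11) = 1/(135/4) = 4/135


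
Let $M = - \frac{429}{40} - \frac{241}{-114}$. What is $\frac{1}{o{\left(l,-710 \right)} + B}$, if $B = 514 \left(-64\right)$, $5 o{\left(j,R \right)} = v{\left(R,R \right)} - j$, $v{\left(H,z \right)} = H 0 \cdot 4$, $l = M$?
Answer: $- \frac{11400}{374994767} \approx -3.04 \cdot 10^{-5}$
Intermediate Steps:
$M = - \frac{19633}{2280}$ ($M = \left(-429\right) \frac{1}{40} - - \frac{241}{114} = - \frac{429}{40} + \frac{241}{114} = - \frac{19633}{2280} \approx -8.611$)
$l = - \frac{19633}{2280} \approx -8.611$
$v{\left(H,z \right)} = 0$ ($v{\left(H,z \right)} = 0 \cdot 4 = 0$)
$o{\left(j,R \right)} = - \frac{j}{5}$ ($o{\left(j,R \right)} = \frac{0 - j}{5} = \frac{\left(-1\right) j}{5} = - \frac{j}{5}$)
$B = -32896$
$\frac{1}{o{\left(l,-710 \right)} + B} = \frac{1}{\left(- \frac{1}{5}\right) \left(- \frac{19633}{2280}\right) - 32896} = \frac{1}{\frac{19633}{11400} - 32896} = \frac{1}{- \frac{374994767}{11400}} = - \frac{11400}{374994767}$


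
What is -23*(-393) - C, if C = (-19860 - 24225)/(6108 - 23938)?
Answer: 32224257/3566 ≈ 9036.5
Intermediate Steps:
C = 8817/3566 (C = -44085/(-17830) = -44085*(-1/17830) = 8817/3566 ≈ 2.4725)
-23*(-393) - C = -23*(-393) - 1*8817/3566 = 9039 - 8817/3566 = 32224257/3566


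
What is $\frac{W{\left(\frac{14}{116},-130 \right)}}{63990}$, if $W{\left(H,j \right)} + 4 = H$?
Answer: $- \frac{5}{82476} \approx -6.0624 \cdot 10^{-5}$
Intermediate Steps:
$W{\left(H,j \right)} = -4 + H$
$\frac{W{\left(\frac{14}{116},-130 \right)}}{63990} = \frac{-4 + \frac{14}{116}}{63990} = \left(-4 + 14 \cdot \frac{1}{116}\right) \frac{1}{63990} = \left(-4 + \frac{7}{58}\right) \frac{1}{63990} = \left(- \frac{225}{58}\right) \frac{1}{63990} = - \frac{5}{82476}$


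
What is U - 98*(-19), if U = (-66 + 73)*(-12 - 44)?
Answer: 1470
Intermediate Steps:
U = -392 (U = 7*(-56) = -392)
U - 98*(-19) = -392 - 98*(-19) = -392 + 1862 = 1470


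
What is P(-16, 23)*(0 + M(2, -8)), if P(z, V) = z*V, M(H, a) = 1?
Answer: -368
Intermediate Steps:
P(z, V) = V*z
P(-16, 23)*(0 + M(2, -8)) = (23*(-16))*(0 + 1) = -368*1 = -368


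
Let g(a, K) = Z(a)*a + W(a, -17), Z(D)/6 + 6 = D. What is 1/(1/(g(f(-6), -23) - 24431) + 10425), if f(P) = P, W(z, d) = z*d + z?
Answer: 23903/249188774 ≈ 9.5923e-5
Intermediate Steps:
W(z, d) = z + d*z (W(z, d) = d*z + z = z + d*z)
Z(D) = -36 + 6*D
g(a, K) = -16*a + a*(-36 + 6*a) (g(a, K) = (-36 + 6*a)*a + a*(1 - 17) = a*(-36 + 6*a) + a*(-16) = a*(-36 + 6*a) - 16*a = -16*a + a*(-36 + 6*a))
1/(1/(g(f(-6), -23) - 24431) + 10425) = 1/(1/(2*(-6)*(-26 + 3*(-6)) - 24431) + 10425) = 1/(1/(2*(-6)*(-26 - 18) - 24431) + 10425) = 1/(1/(2*(-6)*(-44) - 24431) + 10425) = 1/(1/(528 - 24431) + 10425) = 1/(1/(-23903) + 10425) = 1/(-1/23903 + 10425) = 1/(249188774/23903) = 23903/249188774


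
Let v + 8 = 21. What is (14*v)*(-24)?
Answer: -4368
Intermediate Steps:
v = 13 (v = -8 + 21 = 13)
(14*v)*(-24) = (14*13)*(-24) = 182*(-24) = -4368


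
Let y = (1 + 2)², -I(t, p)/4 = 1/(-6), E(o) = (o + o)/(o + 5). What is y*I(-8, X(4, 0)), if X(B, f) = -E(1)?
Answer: 6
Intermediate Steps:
E(o) = 2*o/(5 + o) (E(o) = (2*o)/(5 + o) = 2*o/(5 + o))
X(B, f) = -⅓ (X(B, f) = -2/(5 + 1) = -2/6 = -1*⅓ = -⅓)
I(t, p) = ⅔ (I(t, p) = -4/(-6) = -4*(-⅙) = ⅔)
y = 9 (y = 3² = 9)
y*I(-8, X(4, 0)) = 9*(⅔) = 6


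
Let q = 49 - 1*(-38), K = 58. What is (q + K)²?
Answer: 21025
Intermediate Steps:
q = 87 (q = 49 + 38 = 87)
(q + K)² = (87 + 58)² = 145² = 21025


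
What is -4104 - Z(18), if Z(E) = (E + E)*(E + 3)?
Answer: -4860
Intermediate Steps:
Z(E) = 2*E*(3 + E) (Z(E) = (2*E)*(3 + E) = 2*E*(3 + E))
-4104 - Z(18) = -4104 - 2*18*(3 + 18) = -4104 - 2*18*21 = -4104 - 1*756 = -4104 - 756 = -4860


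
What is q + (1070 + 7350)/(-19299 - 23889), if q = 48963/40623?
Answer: 147714032/146202177 ≈ 1.0103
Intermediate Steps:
q = 16321/13541 (q = 48963*(1/40623) = 16321/13541 ≈ 1.2053)
q + (1070 + 7350)/(-19299 - 23889) = 16321/13541 + (1070 + 7350)/(-19299 - 23889) = 16321/13541 + 8420/(-43188) = 16321/13541 + 8420*(-1/43188) = 16321/13541 - 2105/10797 = 147714032/146202177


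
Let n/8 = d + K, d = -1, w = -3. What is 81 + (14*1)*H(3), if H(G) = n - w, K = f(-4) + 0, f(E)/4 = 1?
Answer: 459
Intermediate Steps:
f(E) = 4 (f(E) = 4*1 = 4)
K = 4 (K = 4 + 0 = 4)
n = 24 (n = 8*(-1 + 4) = 8*3 = 24)
H(G) = 27 (H(G) = 24 - 1*(-3) = 24 + 3 = 27)
81 + (14*1)*H(3) = 81 + (14*1)*27 = 81 + 14*27 = 81 + 378 = 459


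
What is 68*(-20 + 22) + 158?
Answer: 294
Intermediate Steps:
68*(-20 + 22) + 158 = 68*2 + 158 = 136 + 158 = 294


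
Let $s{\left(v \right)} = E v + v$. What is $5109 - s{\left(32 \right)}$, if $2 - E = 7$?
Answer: $5237$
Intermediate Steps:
$E = -5$ ($E = 2 - 7 = -5$)
$s{\left(v \right)} = - 4 v$ ($s{\left(v \right)} = - 5 v + v = - 4 v$)
$5109 - s{\left(32 \right)} = 5109 - \left(-4\right) 32 = 5109 - -128 = 5109 + 128 = 5237$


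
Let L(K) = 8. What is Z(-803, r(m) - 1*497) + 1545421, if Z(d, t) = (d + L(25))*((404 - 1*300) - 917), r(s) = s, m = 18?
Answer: 2191756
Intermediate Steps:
Z(d, t) = -6504 - 813*d (Z(d, t) = (d + 8)*((404 - 1*300) - 917) = (8 + d)*((404 - 300) - 917) = (8 + d)*(104 - 917) = (8 + d)*(-813) = -6504 - 813*d)
Z(-803, r(m) - 1*497) + 1545421 = (-6504 - 813*(-803)) + 1545421 = (-6504 + 652839) + 1545421 = 646335 + 1545421 = 2191756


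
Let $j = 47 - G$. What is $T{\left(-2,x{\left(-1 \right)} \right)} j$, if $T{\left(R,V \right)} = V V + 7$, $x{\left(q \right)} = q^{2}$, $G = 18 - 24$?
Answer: $424$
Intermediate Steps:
$G = -6$ ($G = 18 - 24 = -6$)
$j = 53$ ($j = 47 - -6 = 47 + 6 = 53$)
$T{\left(R,V \right)} = 7 + V^{2}$ ($T{\left(R,V \right)} = V^{2} + 7 = 7 + V^{2}$)
$T{\left(-2,x{\left(-1 \right)} \right)} j = \left(7 + \left(\left(-1\right)^{2}\right)^{2}\right) 53 = \left(7 + 1^{2}\right) 53 = \left(7 + 1\right) 53 = 8 \cdot 53 = 424$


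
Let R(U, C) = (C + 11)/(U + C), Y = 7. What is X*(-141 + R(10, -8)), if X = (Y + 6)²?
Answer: -47151/2 ≈ -23576.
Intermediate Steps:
R(U, C) = (11 + C)/(C + U)
X = 169 (X = (7 + 6)² = 13² = 169)
X*(-141 + R(10, -8)) = 169*(-141 + (11 - 8)/(-8 + 10)) = 169*(-141 + 3/2) = 169*(-279/2) = -47151/2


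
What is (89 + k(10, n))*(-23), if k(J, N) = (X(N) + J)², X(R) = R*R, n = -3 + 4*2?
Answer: -30222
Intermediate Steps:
n = 5 (n = -3 + 8 = 5)
X(R) = R²
k(J, N) = (J + N²)² (k(J, N) = (N² + J)² = (J + N²)²)
(89 + k(10, n))*(-23) = (89 + (10 + 5²)²)*(-23) = (89 + (10 + 25)²)*(-23) = (89 + 35²)*(-23) = (89 + 1225)*(-23) = 1314*(-23) = -30222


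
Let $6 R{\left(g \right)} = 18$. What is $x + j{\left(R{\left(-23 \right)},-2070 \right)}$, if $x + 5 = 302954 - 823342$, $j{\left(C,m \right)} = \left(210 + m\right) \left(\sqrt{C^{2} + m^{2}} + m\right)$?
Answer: $3329807 - 5580 \sqrt{476101} \approx -5.204 \cdot 10^{5}$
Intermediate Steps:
$R{\left(g \right)} = 3$ ($R{\left(g \right)} = \frac{1}{6} \cdot 18 = 3$)
$j{\left(C,m \right)} = \left(210 + m\right) \left(m + \sqrt{C^{2} + m^{2}}\right)$
$x = -520393$ ($x = -5 + \left(302954 - 823342\right) = -5 - 520388 = -520393$)
$x + j{\left(R{\left(-23 \right)},-2070 \right)} = -520393 + \left(\left(-2070\right)^{2} + 210 \left(-2070\right) + 210 \sqrt{3^{2} + \left(-2070\right)^{2}} - 2070 \sqrt{3^{2} + \left(-2070\right)^{2}}\right) = -520393 + \left(4284900 - 434700 + 210 \sqrt{9 + 4284900} - 2070 \sqrt{9 + 4284900}\right) = -520393 + \left(4284900 - 434700 + 210 \sqrt{4284909} - 2070 \sqrt{4284909}\right) = -520393 + \left(4284900 - 434700 + 210 \cdot 3 \sqrt{476101} - 2070 \cdot 3 \sqrt{476101}\right) = -520393 + \left(4284900 - 434700 + 630 \sqrt{476101} - 6210 \sqrt{476101}\right) = -520393 + \left(3850200 - 5580 \sqrt{476101}\right) = 3329807 - 5580 \sqrt{476101}$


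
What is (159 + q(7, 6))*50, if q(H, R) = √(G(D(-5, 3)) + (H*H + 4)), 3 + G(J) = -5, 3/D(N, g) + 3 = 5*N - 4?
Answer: 7950 + 150*√5 ≈ 8285.4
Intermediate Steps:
D(N, g) = 3/(-7 + 5*N) (D(N, g) = 3/(-3 + (5*N - 4)) = 3/(-3 + (-4 + 5*N)) = 3/(-7 + 5*N))
G(J) = -8 (G(J) = -3 - 5 = -8)
q(H, R) = √(-4 + H²) (q(H, R) = √(-8 + (H*H + 4)) = √(-8 + (H² + 4)) = √(-8 + (4 + H²)) = √(-4 + H²))
(159 + q(7, 6))*50 = (159 + √(-4 + 7²))*50 = (159 + √(-4 + 49))*50 = (159 + √45)*50 = (159 + 3*√5)*50 = 7950 + 150*√5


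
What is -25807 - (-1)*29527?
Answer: 3720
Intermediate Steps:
-25807 - (-1)*29527 = -25807 - 1*(-29527) = -25807 + 29527 = 3720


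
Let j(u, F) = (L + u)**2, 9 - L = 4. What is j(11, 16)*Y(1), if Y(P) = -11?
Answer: -2816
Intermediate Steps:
L = 5 (L = 9 - 1*4 = 9 - 4 = 5)
j(u, F) = (5 + u)**2
j(11, 16)*Y(1) = (5 + 11)**2*(-11) = 16**2*(-11) = 256*(-11) = -2816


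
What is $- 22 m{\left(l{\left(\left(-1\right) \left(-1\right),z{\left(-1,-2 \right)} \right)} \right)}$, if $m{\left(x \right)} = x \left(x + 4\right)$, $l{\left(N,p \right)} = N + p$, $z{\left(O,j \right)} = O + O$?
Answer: $66$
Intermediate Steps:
$z{\left(O,j \right)} = 2 O$
$m{\left(x \right)} = x \left(4 + x\right)$
$- 22 m{\left(l{\left(\left(-1\right) \left(-1\right),z{\left(-1,-2 \right)} \right)} \right)} = - 22 \left(\left(-1\right) \left(-1\right) + 2 \left(-1\right)\right) \left(4 + \left(\left(-1\right) \left(-1\right) + 2 \left(-1\right)\right)\right) = - 22 \left(1 - 2\right) \left(4 + \left(1 - 2\right)\right) = - 22 \left(- (4 - 1)\right) = - 22 \left(\left(-1\right) 3\right) = \left(-22\right) \left(-3\right) = 66$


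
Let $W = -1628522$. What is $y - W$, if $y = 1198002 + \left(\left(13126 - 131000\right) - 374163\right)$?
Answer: $2334487$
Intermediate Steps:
$y = 705965$ ($y = 1198002 - 492037 = 705965$)
$y - W = 705965 - -1628522 = 705965 + 1628522 = 2334487$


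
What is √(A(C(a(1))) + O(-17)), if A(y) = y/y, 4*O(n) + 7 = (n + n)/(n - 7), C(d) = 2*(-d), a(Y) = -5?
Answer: I*√57/12 ≈ 0.62915*I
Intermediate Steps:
C(d) = -2*d
O(n) = -7/4 + n/(2*(-7 + n)) (O(n) = -7/4 + ((n + n)/(n - 7))/4 = -7/4 + ((2*n)/(-7 + n))/4 = -7/4 + (2*n/(-7 + n))/4 = -7/4 + n/(2*(-7 + n)))
A(y) = 1
√(A(C(a(1))) + O(-17)) = √(1 + (49 - 5*(-17))/(4*(-7 - 17))) = √(1 + (¼)*(49 + 85)/(-24)) = √(1 + (¼)*(-1/24)*134) = √(1 - 67/48) = √(-19/48) = I*√57/12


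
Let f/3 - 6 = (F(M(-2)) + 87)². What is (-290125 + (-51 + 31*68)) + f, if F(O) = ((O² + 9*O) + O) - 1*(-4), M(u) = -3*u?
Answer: -183143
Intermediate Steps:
F(O) = 4 + O² + 10*O (F(O) = (O² + 10*O) + 4 = 4 + O² + 10*O)
f = 104925 (f = 18 + 3*((4 + (-3*(-2))² + 10*(-3*(-2))) + 87)² = 18 + 3*((4 + 6² + 10*6) + 87)² = 18 + 3*((4 + 36 + 60) + 87)² = 18 + 3*(100 + 87)² = 18 + 3*187² = 18 + 3*34969 = 18 + 104907 = 104925)
(-290125 + (-51 + 31*68)) + f = (-290125 + (-51 + 31*68)) + 104925 = (-290125 + (-51 + 2108)) + 104925 = (-290125 + 2057) + 104925 = -288068 + 104925 = -183143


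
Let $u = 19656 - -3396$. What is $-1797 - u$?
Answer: $-24849$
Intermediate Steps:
$u = 23052$ ($u = 19656 + 3396 = 23052$)
$-1797 - u = -1797 - 23052 = -24849$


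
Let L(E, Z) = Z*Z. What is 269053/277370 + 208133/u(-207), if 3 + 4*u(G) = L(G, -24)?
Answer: 231073568209/158933010 ≈ 1453.9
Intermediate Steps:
L(E, Z) = Z²
u(G) = 573/4 (u(G) = -¾ + (¼)*(-24)² = -¾ + (¼)*576 = -¾ + 144 = 573/4)
269053/277370 + 208133/u(-207) = 269053/277370 + 208133/(573/4) = 269053*(1/277370) + 208133*(4/573) = 269053/277370 + 832532/573 = 231073568209/158933010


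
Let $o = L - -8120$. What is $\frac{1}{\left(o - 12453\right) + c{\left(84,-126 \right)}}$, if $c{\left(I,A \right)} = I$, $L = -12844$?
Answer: $- \frac{1}{17093} \approx -5.8503 \cdot 10^{-5}$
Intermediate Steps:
$o = -4724$ ($o = -12844 - -8120 = -12844 + 8120 = -4724$)
$\frac{1}{\left(o - 12453\right) + c{\left(84,-126 \right)}} = \frac{1}{\left(-4724 - 12453\right) + 84} = \frac{1}{-17177 + 84} = \frac{1}{-17093} = - \frac{1}{17093}$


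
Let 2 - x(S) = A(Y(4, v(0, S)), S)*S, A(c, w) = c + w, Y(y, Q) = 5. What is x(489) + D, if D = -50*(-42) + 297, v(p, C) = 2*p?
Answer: -239167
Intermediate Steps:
D = 2397 (D = 2100 + 297 = 2397)
x(S) = 2 - S*(5 + S) (x(S) = 2 - (5 + S)*S = 2 - S*(5 + S))
x(489) + D = (2 - 1*489*(5 + 489)) + 2397 = (2 - 1*489*494) + 2397 = (2 - 241566) + 2397 = -241564 + 2397 = -239167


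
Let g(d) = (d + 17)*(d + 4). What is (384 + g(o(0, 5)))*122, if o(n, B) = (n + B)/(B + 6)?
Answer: 6816384/121 ≈ 56334.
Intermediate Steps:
o(n, B) = (B + n)/(6 + B)
g(d) = (4 + d)*(17 + d) (g(d) = (17 + d)*(4 + d) = (4 + d)*(17 + d))
(384 + g(o(0, 5)))*122 = (384 + (68 + ((5 + 0)/(6 + 5))**2 + 21*((5 + 0)/(6 + 5))))*122 = (384 + (68 + (5/11)**2 + 21*(5/11)))*122 = (384 + (68 + 25/121 + 105/11))*122 = (384 + 9408/121)*122 = (55872/121)*122 = 6816384/121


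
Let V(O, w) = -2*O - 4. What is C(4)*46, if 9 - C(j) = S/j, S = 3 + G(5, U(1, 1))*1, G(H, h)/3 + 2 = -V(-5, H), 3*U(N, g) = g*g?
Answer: 1311/2 ≈ 655.50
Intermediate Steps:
V(O, w) = -4 - 2*O
U(N, g) = g²/3 (U(N, g) = (g*g)/3 = g²/3)
G(H, h) = -24 (G(H, h) = -6 + 3*(-(-4 - 2*(-5))) = -6 + 3*(-(-4 + 10)) = -6 + 3*(-1*6) = -6 + 3*(-6) = -6 - 18 = -24)
S = -21 (S = 3 - 24*1 = 3 - 24 = -21)
C(j) = 9 + 21/j (C(j) = 9 - (-21)/j = 9 + 21/j)
C(4)*46 = (9 + 21/4)*46 = (57/4)*46 = 1311/2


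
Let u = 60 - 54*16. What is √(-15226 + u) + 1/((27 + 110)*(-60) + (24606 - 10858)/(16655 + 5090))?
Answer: -21745/178730152 + I*√16030 ≈ -0.00012166 + 126.61*I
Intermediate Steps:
u = -804 (u = 60 - 864 = -804)
√(-15226 + u) + 1/((27 + 110)*(-60) + (24606 - 10858)/(16655 + 5090)) = √(-15226 - 804) + 1/((27 + 110)*(-60) + (24606 - 10858)/(16655 + 5090)) = √(-16030) + 1/(137*(-60) + 13748/21745) = I*√16030 + 1/(-8220 + 13748*(1/21745)) = I*√16030 + 1/(-8220 + 13748/21745) = I*√16030 + 1/(-178730152/21745) = I*√16030 - 21745/178730152 = -21745/178730152 + I*√16030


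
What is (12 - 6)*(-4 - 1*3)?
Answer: -42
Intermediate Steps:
(12 - 6)*(-4 - 1*3) = 6*(-4 - 3) = 6*(-7) = -42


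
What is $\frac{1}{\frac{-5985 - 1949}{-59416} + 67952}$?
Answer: $\frac{29708}{2018721983} \approx 1.4716 \cdot 10^{-5}$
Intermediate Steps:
$\frac{1}{\frac{-5985 - 1949}{-59416} + 67952} = \frac{1}{\left(-5985 - 1949\right) \left(- \frac{1}{59416}\right) + 67952} = \frac{1}{\left(-7934\right) \left(- \frac{1}{59416}\right) + 67952} = \frac{1}{\frac{3967}{29708} + 67952} = \frac{1}{\frac{2018721983}{29708}} = \frac{29708}{2018721983}$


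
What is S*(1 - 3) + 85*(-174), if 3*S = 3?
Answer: -14792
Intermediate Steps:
S = 1 (S = (1/3)*3 = 1)
S*(1 - 3) + 85*(-174) = 1*(1 - 3) + 85*(-174) = 1*(-2) - 14790 = -2 - 14790 = -14792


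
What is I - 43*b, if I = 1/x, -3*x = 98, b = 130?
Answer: -547823/98 ≈ -5590.0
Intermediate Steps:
x = -98/3 (x = -⅓*98 = -98/3 ≈ -32.667)
I = -3/98 (I = 1/(-98/3) = -3/98 ≈ -0.030612)
I - 43*b = -3/98 - 43*130 = -3/98 - 5590 = -547823/98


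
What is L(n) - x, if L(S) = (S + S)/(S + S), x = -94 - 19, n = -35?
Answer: 114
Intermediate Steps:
x = -113
L(S) = 1 (L(S) = (2*S)/((2*S)) = (2*S)*(1/(2*S)) = 1)
L(n) - x = 1 - 1*(-113) = 1 + 113 = 114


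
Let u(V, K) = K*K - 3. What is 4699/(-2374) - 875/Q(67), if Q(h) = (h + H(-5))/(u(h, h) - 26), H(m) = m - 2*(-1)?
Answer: -1158104467/18992 ≈ -60979.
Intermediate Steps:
H(m) = 2 + m (H(m) = m + 2 = 2 + m)
u(V, K) = -3 + K² (u(V, K) = K² - 3 = -3 + K²)
Q(h) = (-3 + h)/(-29 + h²) (Q(h) = (h + (2 - 5))/((-3 + h²) - 26) = (h - 3)/(-29 + h²) = (-3 + h)/(-29 + h²))
4699/(-2374) - 875/Q(67) = 4699/(-2374) - 875*(-29 + 67²)/(-3 + 67) = 4699*(-1/2374) - 875/(64/(-29 + 4489)) = -4699/2374 - 875/(64/4460) = -4699/2374 - 875/((1/4460)*64) = -4699/2374 - 875/16/1115 = -4699/2374 - 875*1115/16 = -4699/2374 - 975625/16 = -1158104467/18992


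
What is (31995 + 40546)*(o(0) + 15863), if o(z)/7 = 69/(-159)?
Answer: 60976368698/53 ≈ 1.1505e+9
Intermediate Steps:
o(z) = -161/53 (o(z) = 7*(69/(-159)) = 7*(69*(-1/159)) = 7*(-23/53) = -161/53)
(31995 + 40546)*(o(0) + 15863) = (31995 + 40546)*(-161/53 + 15863) = 72541*(840578/53) = 60976368698/53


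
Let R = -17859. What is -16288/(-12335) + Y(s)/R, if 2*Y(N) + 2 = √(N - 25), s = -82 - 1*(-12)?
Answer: 290899727/220290765 - I*√95/35718 ≈ 1.3205 - 0.00027288*I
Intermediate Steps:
s = -70 (s = -82 + 12 = -70)
Y(N) = -1 + √(-25 + N)/2 (Y(N) = -1 + √(N - 25)/2 = -1 + √(-25 + N)/2)
-16288/(-12335) + Y(s)/R = -16288/(-12335) + (-1 + √(-25 - 70)/2)/(-17859) = -16288*(-1/12335) + (-1 + √(-95)/2)*(-1/17859) = 16288/12335 + (-1 + (I*√95)/2)*(-1/17859) = 16288/12335 + (-1 + I*√95/2)*(-1/17859) = 16288/12335 + (1/17859 - I*√95/35718) = 290899727/220290765 - I*√95/35718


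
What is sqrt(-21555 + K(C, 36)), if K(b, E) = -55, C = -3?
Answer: I*sqrt(21610) ≈ 147.0*I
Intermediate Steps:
sqrt(-21555 + K(C, 36)) = sqrt(-21555 - 55) = sqrt(-21610) = I*sqrt(21610)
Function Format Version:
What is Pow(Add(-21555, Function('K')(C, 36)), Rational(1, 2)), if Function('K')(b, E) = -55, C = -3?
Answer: Mul(I, Pow(21610, Rational(1, 2))) ≈ Mul(147.00, I)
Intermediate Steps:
Pow(Add(-21555, Function('K')(C, 36)), Rational(1, 2)) = Pow(Add(-21555, -55), Rational(1, 2)) = Pow(-21610, Rational(1, 2)) = Mul(I, Pow(21610, Rational(1, 2)))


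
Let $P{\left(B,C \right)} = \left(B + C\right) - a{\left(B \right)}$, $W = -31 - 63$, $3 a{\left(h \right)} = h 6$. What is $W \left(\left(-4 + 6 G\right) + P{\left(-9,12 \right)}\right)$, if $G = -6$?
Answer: $1786$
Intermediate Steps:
$a{\left(h \right)} = 2 h$ ($a{\left(h \right)} = \frac{h 6}{3} = \frac{6 h}{3} = 2 h$)
$W = -94$
$P{\left(B,C \right)} = C - B$ ($P{\left(B,C \right)} = \left(B + C\right) - 2 B = C - B$)
$W \left(\left(-4 + 6 G\right) + P{\left(-9,12 \right)}\right) = - 94 \left(\left(-4 + 6 \left(-6\right)\right) + \left(12 - -9\right)\right) = - 94 \left(\left(-4 - 36\right) + \left(12 + 9\right)\right) = - 94 \left(-40 + 21\right) = \left(-94\right) \left(-19\right) = 1786$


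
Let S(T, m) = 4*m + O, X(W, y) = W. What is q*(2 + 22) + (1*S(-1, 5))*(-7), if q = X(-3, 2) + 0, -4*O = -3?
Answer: -869/4 ≈ -217.25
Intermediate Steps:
O = 3/4 (O = -1/4*(-3) = 3/4 ≈ 0.75000)
S(T, m) = 3/4 + 4*m (S(T, m) = 4*m + 3/4 = 3/4 + 4*m)
q = -3 (q = -3 + 0 = -3)
q*(2 + 22) + (1*S(-1, 5))*(-7) = -3*(2 + 22) + (1*(3/4 + 4*5))*(-7) = -3*24 + (1*(3/4 + 20))*(-7) = -72 + (1*(83/4))*(-7) = -72 + (83/4)*(-7) = -72 - 581/4 = -869/4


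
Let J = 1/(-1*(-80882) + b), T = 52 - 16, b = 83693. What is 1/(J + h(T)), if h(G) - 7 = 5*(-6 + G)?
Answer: 164575/25838276 ≈ 0.0063694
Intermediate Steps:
T = 36
h(G) = -23 + 5*G (h(G) = 7 + 5*(-6 + G) = 7 + (-30 + 5*G) = -23 + 5*G)
J = 1/164575 (J = 1/(-1*(-80882) + 83693) = 1/(80882 + 83693) = 1/164575 ≈ 6.0763e-6)
1/(J + h(T)) = 1/(1/164575 + (-23 + 5*36)) = 1/(1/164575 + (-23 + 180)) = 1/(1/164575 + 157) = 1/(25838276/164575) = 164575/25838276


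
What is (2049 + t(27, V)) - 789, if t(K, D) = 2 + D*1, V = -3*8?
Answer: 1238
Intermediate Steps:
V = -24
t(K, D) = 2 + D
(2049 + t(27, V)) - 789 = (2049 + (2 - 24)) - 789 = (2049 - 22) - 789 = 2027 - 789 = 1238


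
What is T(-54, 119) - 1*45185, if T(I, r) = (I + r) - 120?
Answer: -45240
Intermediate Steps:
T(I, r) = -120 + I + r
T(-54, 119) - 1*45185 = (-120 - 54 + 119) - 1*45185 = -55 - 45185 = -45240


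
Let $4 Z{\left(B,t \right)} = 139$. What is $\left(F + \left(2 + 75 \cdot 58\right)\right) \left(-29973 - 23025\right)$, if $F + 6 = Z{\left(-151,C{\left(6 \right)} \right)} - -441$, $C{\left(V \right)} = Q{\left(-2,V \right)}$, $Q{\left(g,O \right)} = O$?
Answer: $- \frac{511086213}{2} \approx -2.5554 \cdot 10^{8}$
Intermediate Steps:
$C{\left(V \right)} = V$
$Z{\left(B,t \right)} = \frac{139}{4}$ ($Z{\left(B,t \right)} = \frac{1}{4} \cdot 139 = \frac{139}{4}$)
$F = \frac{1879}{4}$ ($F = -6 + \left(\frac{139}{4} - -441\right) = -6 + \left(\frac{139}{4} + 441\right) = -6 + \frac{1903}{4} = \frac{1879}{4} \approx 469.75$)
$\left(F + \left(2 + 75 \cdot 58\right)\right) \left(-29973 - 23025\right) = \left(\frac{1879}{4} + \left(2 + 75 \cdot 58\right)\right) \left(-29973 - 23025\right) = \left(\frac{1879}{4} + \left(2 + 4350\right)\right) \left(-52998\right) = \left(\frac{1879}{4} + 4352\right) \left(-52998\right) = \frac{19287}{4} \left(-52998\right) = - \frac{511086213}{2}$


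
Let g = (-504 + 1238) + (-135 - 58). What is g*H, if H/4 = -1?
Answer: -2164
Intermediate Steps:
H = -4 (H = 4*(-1) = -4)
g = 541 (g = 734 - 193 = 541)
g*H = 541*(-4) = -2164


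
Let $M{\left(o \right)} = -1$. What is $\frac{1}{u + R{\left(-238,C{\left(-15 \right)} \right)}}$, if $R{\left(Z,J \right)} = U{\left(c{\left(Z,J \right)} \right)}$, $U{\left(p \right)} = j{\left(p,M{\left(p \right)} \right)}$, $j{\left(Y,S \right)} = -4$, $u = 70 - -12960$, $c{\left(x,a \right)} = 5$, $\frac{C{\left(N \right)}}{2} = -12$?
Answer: $\frac{1}{13026} \approx 7.677 \cdot 10^{-5}$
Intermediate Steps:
$C{\left(N \right)} = -24$ ($C{\left(N \right)} = 2 \left(-12\right) = -24$)
$u = 13030$ ($u = 70 + 12960 = 13030$)
$U{\left(p \right)} = -4$
$R{\left(Z,J \right)} = -4$
$\frac{1}{u + R{\left(-238,C{\left(-15 \right)} \right)}} = \frac{1}{13030 - 4} = \frac{1}{13026}$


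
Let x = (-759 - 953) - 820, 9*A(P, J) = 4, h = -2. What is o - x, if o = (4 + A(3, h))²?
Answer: 206692/81 ≈ 2551.8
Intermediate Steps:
A(P, J) = 4/9 (A(P, J) = (⅑)*4 = 4/9)
o = 1600/81 (o = (4 + 4/9)² = (40/9)² = 1600/81 ≈ 19.753)
x = -2532 (x = -1712 - 820 = -2532)
o - x = 1600/81 - 1*(-2532) = 1600/81 + 2532 = 206692/81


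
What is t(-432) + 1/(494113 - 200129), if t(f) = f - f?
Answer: 1/293984 ≈ 3.4015e-6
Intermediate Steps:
t(f) = 0
t(-432) + 1/(494113 - 200129) = 0 + 1/(494113 - 200129) = 0 + 1/293984 = 1/293984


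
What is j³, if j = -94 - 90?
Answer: -6229504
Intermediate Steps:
j = -184
j³ = (-184)³ = -6229504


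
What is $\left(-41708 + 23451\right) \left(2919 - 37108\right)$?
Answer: $624188573$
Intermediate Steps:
$\left(-41708 + 23451\right) \left(2919 - 37108\right) = \left(-18257\right) \left(-34189\right) = 624188573$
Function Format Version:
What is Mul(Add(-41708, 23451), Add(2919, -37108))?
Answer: 624188573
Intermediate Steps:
Mul(Add(-41708, 23451), Add(2919, -37108)) = Mul(-18257, -34189) = 624188573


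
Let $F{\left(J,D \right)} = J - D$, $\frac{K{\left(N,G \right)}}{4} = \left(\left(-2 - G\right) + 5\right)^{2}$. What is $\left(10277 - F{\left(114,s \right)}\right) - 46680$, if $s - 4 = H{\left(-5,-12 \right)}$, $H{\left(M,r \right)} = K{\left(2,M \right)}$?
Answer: $-36257$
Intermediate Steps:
$K{\left(N,G \right)} = 4 \left(3 - G\right)^{2}$ ($K{\left(N,G \right)} = 4 \left(\left(-2 - G\right) + 5\right)^{2} = 4 \left(3 - G\right)^{2}$)
$H{\left(M,r \right)} = 4 \left(-3 + M\right)^{2}$
$s = 260$ ($s = 4 + 4 \left(-3 - 5\right)^{2} = 4 + 4 \left(-8\right)^{2} = 4 + 4 \cdot 64 = 4 + 256 = 260$)
$\left(10277 - F{\left(114,s \right)}\right) - 46680 = \left(10277 - \left(114 - 260\right)\right) - 46680 = \left(10277 - -146\right) - 46680 = \left(10277 + 146\right) - 46680 = 10423 - 46680 = -36257$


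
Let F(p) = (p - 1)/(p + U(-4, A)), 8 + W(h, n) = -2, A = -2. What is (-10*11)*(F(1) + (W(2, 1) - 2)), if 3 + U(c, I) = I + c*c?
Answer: 1320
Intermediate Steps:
W(h, n) = -10 (W(h, n) = -8 - 2 = -10)
U(c, I) = -3 + I + c² (U(c, I) = -3 + (I + c*c) = -3 + (I + c²) = -3 + I + c²)
F(p) = (-1 + p)/(11 + p) (F(p) = (p - 1)/(p + (-3 - 2 + (-4)²)) = (-1 + p)/(p + (-3 - 2 + 16)) = (-1 + p)/(p + 11) = (-1 + p)/(11 + p))
(-10*11)*(F(1) + (W(2, 1) - 2)) = (-10*11)*((-1 + 1)/(11 + 1) + (-10 - 2)) = -110*(0/12 - 12) = -110*((1/12)*0 - 12) = -110*(0 - 12) = -110*(-12) = 1320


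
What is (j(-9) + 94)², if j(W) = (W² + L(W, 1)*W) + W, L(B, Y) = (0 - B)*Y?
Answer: 7225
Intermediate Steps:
L(B, Y) = -B*Y (L(B, Y) = (-B)*Y = -B*Y)
j(W) = W (j(W) = (W² + (-1*W*1)*W) + W = (W² + (-W)*W) + W = (W² - W²) + W = 0 + W = W)
(j(-9) + 94)² = (-9 + 94)² = 85² = 7225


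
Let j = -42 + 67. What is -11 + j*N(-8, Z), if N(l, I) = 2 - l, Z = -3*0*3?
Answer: 239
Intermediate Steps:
Z = 0 (Z = 0*3 = 0)
j = 25
-11 + j*N(-8, Z) = -11 + 25*(2 - 1*(-8)) = -11 + 25*(2 + 8) = -11 + 25*10 = -11 + 250 = 239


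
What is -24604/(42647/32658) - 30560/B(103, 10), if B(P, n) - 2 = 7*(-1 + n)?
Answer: -10706385080/554411 ≈ -19311.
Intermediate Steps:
B(P, n) = -5 + 7*n (B(P, n) = 2 + 7*(-1 + n) = 2 + (-7 + 7*n) = -5 + 7*n)
-24604/(42647/32658) - 30560/B(103, 10) = -24604/(42647/32658) - 30560/(-5 + 7*10) = -24604/(42647*(1/32658)) - 30560/(-5 + 70) = -24604/42647/32658 - 30560/65 = -24604*32658/42647 - 30560*1/65 = -803517432/42647 - 6112/13 = -10706385080/554411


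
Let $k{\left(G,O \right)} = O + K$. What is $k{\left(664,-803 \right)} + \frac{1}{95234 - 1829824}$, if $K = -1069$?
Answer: $- \frac{3247152481}{1734590} \approx -1872.0$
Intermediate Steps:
$k{\left(G,O \right)} = -1069 + O$ ($k{\left(G,O \right)} = O - 1069 = -1069 + O$)
$k{\left(664,-803 \right)} + \frac{1}{95234 - 1829824} = \left(-1069 - 803\right) + \frac{1}{95234 - 1829824} = -1872 + \frac{1}{-1734590} = -1872 - \frac{1}{1734590} = - \frac{3247152481}{1734590}$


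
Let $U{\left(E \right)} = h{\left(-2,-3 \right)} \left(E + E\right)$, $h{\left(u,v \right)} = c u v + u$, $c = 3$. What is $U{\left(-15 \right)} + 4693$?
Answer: $4213$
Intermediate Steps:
$h{\left(u,v \right)} = u + 3 u v$ ($h{\left(u,v \right)} = 3 u v + u = u + 3 u v$)
$U{\left(E \right)} = 32 E$ ($U{\left(E \right)} = - 2 \left(1 + 3 \left(-3\right)\right) \left(E + E\right) = - 2 \left(1 - 9\right) 2 E = \left(-2\right) \left(-8\right) 2 E = 16 \cdot 2 E = 32 E$)
$U{\left(-15 \right)} + 4693 = 32 \left(-15\right) + 4693 = -480 + 4693 = 4213$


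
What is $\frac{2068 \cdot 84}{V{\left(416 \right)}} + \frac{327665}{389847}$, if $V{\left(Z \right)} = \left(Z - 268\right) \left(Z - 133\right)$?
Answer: $\frac{20361255731}{4082087937} \approx 4.988$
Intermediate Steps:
$V{\left(Z \right)} = \left(-268 + Z\right) \left(-133 + Z\right)$
$\frac{2068 \cdot 84}{V{\left(416 \right)}} + \frac{327665}{389847} = \frac{2068 \cdot 84}{35644 + 416^{2} - 166816} + \frac{327665}{389847} = \frac{173712}{35644 + 173056 - 166816} + 327665 \cdot \frac{1}{389847} = \frac{173712}{41884} + \frac{327665}{389847} = 173712 \cdot \frac{1}{41884} + \frac{327665}{389847} = \frac{43428}{10471} + \frac{327665}{389847} = \frac{20361255731}{4082087937}$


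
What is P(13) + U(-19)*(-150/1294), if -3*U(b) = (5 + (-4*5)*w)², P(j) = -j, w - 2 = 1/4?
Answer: 31589/647 ≈ 48.824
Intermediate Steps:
w = 9/4 (w = 2 + 1/4 = 2 + ¼ = 9/4 ≈ 2.2500)
U(b) = -1600/3 (U(b) = -(5 - 4*5*(9/4))²/3 = -(5 - 20*9/4)²/3 = -(5 - 45)²/3 = -⅓*(-40)² = -⅓*1600 = -1600/3)
P(13) + U(-19)*(-150/1294) = -1*13 - (-80000)/1294 = -13 - (-80000)/1294 = -13 - 1600/3*(-75/647) = -13 + 40000/647 = 31589/647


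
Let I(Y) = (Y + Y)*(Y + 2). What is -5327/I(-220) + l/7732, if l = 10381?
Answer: 238639289/185413360 ≈ 1.2871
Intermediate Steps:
I(Y) = 2*Y*(2 + Y) (I(Y) = (2*Y)*(2 + Y) = 2*Y*(2 + Y))
-5327/I(-220) + l/7732 = -5327*(-1/(440*(2 - 220))) + 10381/7732 = -5327/(2*(-220)*(-218)) + 10381*(1/7732) = -5327/95920 + 10381/7732 = 238639289/185413360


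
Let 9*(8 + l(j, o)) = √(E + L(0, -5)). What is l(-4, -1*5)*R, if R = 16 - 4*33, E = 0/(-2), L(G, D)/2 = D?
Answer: 928 - 116*I*√10/9 ≈ 928.0 - 40.758*I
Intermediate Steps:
L(G, D) = 2*D
E = 0 (E = 0*(-½) = 0)
l(j, o) = -8 + I*√10/9 (l(j, o) = -8 + √(0 + 2*(-5))/9 = -8 + √(0 - 10)/9 = -8 + √(-10)/9 = -8 + (I*√10)/9 = -8 + I*√10/9)
R = -116 (R = 16 - 132 = -116)
l(-4, -1*5)*R = (-8 + I*√10/9)*(-116) = 928 - 116*I*√10/9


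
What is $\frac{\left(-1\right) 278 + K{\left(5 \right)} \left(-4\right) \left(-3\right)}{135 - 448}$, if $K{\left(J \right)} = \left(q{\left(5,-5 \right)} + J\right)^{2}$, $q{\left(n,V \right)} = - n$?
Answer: $\frac{278}{313} \approx 0.88818$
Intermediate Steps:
$K{\left(J \right)} = \left(-5 + J\right)^{2}$ ($K{\left(J \right)} = \left(\left(-1\right) 5 + J\right)^{2} = \left(-5 + J\right)^{2}$)
$\frac{\left(-1\right) 278 + K{\left(5 \right)} \left(-4\right) \left(-3\right)}{135 - 448} = \frac{\left(-1\right) 278 + \left(-5 + 5\right)^{2} \left(-4\right) \left(-3\right)}{135 - 448} = \frac{-278 + 0^{2} \left(-4\right) \left(-3\right)}{-313} = \left(-278 + 0 \left(-4\right) \left(-3\right)\right) \left(- \frac{1}{313}\right) = \left(-278 + 0 \left(-3\right)\right) \left(- \frac{1}{313}\right) = \left(-278 + 0\right) \left(- \frac{1}{313}\right) = \left(-278\right) \left(- \frac{1}{313}\right) = \frac{278}{313}$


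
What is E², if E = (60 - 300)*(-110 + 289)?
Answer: 1845561600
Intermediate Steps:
E = -42960 (E = -240*179 = -42960)
E² = (-42960)² = 1845561600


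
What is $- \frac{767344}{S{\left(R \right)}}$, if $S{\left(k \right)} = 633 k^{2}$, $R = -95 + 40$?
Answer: $- \frac{767344}{1914825} \approx -0.40074$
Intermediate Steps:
$R = -55$
$- \frac{767344}{S{\left(R \right)}} = - \frac{767344}{633 \left(-55\right)^{2}} = - \frac{767344}{633 \cdot 3025} = - \frac{767344}{1914825}$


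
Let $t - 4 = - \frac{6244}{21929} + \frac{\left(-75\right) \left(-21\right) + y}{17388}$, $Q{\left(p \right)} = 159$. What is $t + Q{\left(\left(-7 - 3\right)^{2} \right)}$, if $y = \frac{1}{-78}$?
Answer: $\frac{4842092104033}{29741513256} \approx 162.81$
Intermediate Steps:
$y = - \frac{1}{78} \approx -0.012821$
$t = \frac{113191496329}{29741513256}$ ($t = 4 - \left(\frac{6244}{21929} - \frac{\left(-75\right) \left(-21\right) - \frac{1}{78}}{17388}\right) = 4 - \left(\frac{6244}{21929} - \left(1575 - \frac{1}{78}\right) \frac{1}{17388}\right) = 4 + \left(- \frac{6244}{21929} + \frac{122849}{78} \cdot \frac{1}{17388}\right) = 4 + \left(- \frac{6244}{21929} + \frac{122849}{1356264}\right) = 4 - \frac{5774556695}{29741513256} = \frac{113191496329}{29741513256} \approx 3.8058$)
$t + Q{\left(\left(-7 - 3\right)^{2} \right)} = \frac{113191496329}{29741513256} + 159 = \frac{4842092104033}{29741513256}$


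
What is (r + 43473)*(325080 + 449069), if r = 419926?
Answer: 358739872451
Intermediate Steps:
(r + 43473)*(325080 + 449069) = (419926 + 43473)*(325080 + 449069) = 463399*774149 = 358739872451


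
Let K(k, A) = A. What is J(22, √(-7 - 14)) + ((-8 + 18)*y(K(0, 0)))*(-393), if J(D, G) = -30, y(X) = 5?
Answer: -19680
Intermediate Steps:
J(22, √(-7 - 14)) + ((-8 + 18)*y(K(0, 0)))*(-393) = -30 + ((-8 + 18)*5)*(-393) = -30 + (10*5)*(-393) = -30 + 50*(-393) = -30 - 19650 = -19680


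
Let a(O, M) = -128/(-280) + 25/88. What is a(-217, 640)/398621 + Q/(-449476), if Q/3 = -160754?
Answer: 148024872278967/137961340898920 ≈ 1.0729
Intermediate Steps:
Q = -482262 (Q = 3*(-160754) = -482262)
a(O, M) = 2283/3080 (a(O, M) = -128*(-1/280) + 25*(1/88) = 16/35 + 25/88 = 2283/3080)
a(-217, 640)/398621 + Q/(-449476) = (2283/3080)/398621 - 482262/(-449476) = (2283/3080)*(1/398621) - 482262*(-1/449476) = 2283/1227752680 + 241131/224738 = 148024872278967/137961340898920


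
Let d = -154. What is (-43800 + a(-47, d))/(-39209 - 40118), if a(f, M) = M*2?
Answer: 44108/79327 ≈ 0.55603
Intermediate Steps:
a(f, M) = 2*M
(-43800 + a(-47, d))/(-39209 - 40118) = (-43800 + 2*(-154))/(-39209 - 40118) = (-43800 - 308)/(-79327) = -44108*(-1/79327) = 44108/79327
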